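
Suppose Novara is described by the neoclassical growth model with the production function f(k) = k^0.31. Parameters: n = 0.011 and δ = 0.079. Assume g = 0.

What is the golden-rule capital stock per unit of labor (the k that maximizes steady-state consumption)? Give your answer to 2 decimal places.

The golden rule sets f'(k) = n + δ, i.e. α·k^(α−1) = n + δ.
So k^(1−α) = α / (n + δ) = 0.31 / 0.090 = 3.4444.
k_gold = 3.4444^(1/0.69) ≈ 6.0038

k_gold ≈ 6.00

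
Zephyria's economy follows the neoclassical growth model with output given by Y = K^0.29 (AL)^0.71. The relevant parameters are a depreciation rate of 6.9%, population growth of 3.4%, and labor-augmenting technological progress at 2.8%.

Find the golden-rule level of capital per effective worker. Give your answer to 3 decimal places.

k_gold ≈ 3.063

The golden rule sets f'(k) = n + g + δ, i.e. α·k^(α−1) = n + g + δ.
So k^(1−α) = α / (n + g + δ) = 0.29 / 0.131 = 2.2137.
k_gold = 2.2137^(1/0.71) ≈ 3.0625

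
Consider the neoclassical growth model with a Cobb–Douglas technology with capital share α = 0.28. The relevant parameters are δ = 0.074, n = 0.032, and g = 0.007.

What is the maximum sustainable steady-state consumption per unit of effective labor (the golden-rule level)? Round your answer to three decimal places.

At the golden rule, f'(k) = n + g + δ, so α·k^(α−1) = n + g + δ and k_gold = (α/(n + g + δ))^(1/(1−α)).
k_gold = (0.28/0.113)^(1/0.72) = 2.4779^1.3889 ≈ 3.5265
c_gold = f(k_gold) − (n + g + δ)·k_gold = 1.4232 − 0.113×3.5265 ≈ 1.0247

c_gold ≈ 1.025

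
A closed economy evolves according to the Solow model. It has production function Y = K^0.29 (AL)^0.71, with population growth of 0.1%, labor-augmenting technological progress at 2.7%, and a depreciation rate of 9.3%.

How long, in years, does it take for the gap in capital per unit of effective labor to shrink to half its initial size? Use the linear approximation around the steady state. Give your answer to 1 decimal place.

Near the steady state the convergence rate is λ = (1 − α)(n + g + δ).
λ = (1 − 0.29) × 0.121 = 0.71 × 0.121 = 0.08591
Half-life = ln 2 / λ = 0.6931 / 0.08591 ≈ 8.07 years

half-life ≈ 8.1 years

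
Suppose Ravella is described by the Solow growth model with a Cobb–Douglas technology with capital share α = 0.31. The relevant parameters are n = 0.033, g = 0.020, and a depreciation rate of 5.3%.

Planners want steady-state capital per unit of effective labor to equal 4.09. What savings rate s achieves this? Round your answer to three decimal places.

s ≈ 0.280

Steady state requires s·f(k) = (n + g + δ)·k, i.e. s·k^α = (n + g + δ)·k.
So s / (n + g + δ) = (k*)^(1−α) = 4.09^0.69 = 2.6430.
Therefore s = 2.6430 × (n + g + δ) = 2.6430 × 0.106 = 0.2802.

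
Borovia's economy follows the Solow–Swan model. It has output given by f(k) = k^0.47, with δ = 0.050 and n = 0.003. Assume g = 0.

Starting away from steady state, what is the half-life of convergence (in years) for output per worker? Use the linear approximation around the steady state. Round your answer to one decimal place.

t_½ ≈ 24.7 years

Near the steady state the convergence rate is λ = (1 − α)(n + δ).
λ = (1 − 0.47) × 0.053 = 0.53 × 0.053 = 0.02809
Half-life = ln 2 / λ = 0.6931 / 0.02809 ≈ 24.67 years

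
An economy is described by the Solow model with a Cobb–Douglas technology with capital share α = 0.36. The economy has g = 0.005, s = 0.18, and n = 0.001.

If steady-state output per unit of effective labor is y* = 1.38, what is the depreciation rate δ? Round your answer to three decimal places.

At the steady state, Δk = 0, so s·k^α = (n + g + δ)·k.
Since y* = [s/(n + g + δ)]^(α/(1−α)), we have s/(n + g + δ) = (y*)^((1−α)/α) = 1.38^1.7778 = 1.7729.
Therefore n + g + δ = s / 1.7729 = 0.18 / 1.7729 = 0.1015, so δ = 0.1015 − 0.006 = 0.0955.

δ ≈ 0.096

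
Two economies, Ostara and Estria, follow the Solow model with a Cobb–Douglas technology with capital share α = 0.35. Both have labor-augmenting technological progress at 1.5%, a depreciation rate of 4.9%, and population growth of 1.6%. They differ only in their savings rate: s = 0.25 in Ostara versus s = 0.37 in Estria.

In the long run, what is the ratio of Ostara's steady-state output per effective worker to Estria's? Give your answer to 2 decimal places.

Steady-state y* = [s/(n + g + δ)]^(α/(1−α)), so the ratio is [ (s_O/(n + g + δ)_O) / (s_E/(n + g + δ)_E) ]^0.5385.
s_O/(n + g + δ)_O = 0.25/0.080 = 3.1250; s_E/(n + g + δ)_E = 0.37/0.080 = 4.6250.
Ratio = (3.1250/4.6250)^0.5385 = 0.6757^0.5385 ≈ 0.8097

ratio ≈ 0.81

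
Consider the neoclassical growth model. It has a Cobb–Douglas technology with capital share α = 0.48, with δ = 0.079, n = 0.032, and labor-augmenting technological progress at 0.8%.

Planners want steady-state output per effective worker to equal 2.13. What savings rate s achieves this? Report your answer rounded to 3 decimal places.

s ≈ 0.270

Steady state requires s·f(k) = (n + g + δ)·k, i.e. s·k^α = (n + g + δ)·k.
Since y* = [s/(n + g + δ)]^(α/(1−α)), we have s/(n + g + δ) = (y*)^((1−α)/α) = 2.13^1.0833 = 2.2685.
Therefore s = 2.2685 × (n + g + δ) = 2.2685 × 0.119 = 0.2700.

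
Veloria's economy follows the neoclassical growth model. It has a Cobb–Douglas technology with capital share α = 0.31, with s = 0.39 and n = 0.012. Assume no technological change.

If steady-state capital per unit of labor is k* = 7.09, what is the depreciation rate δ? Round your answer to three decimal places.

δ ≈ 0.089

At the steady state, Δk = 0, so s·k^α = (n + δ)·k.
So s / (n + δ) = (k*)^(1−α) = 7.09^0.69 = 3.8632.
Therefore n + δ = s / 3.8632 = 0.39 / 3.8632 = 0.1010, so δ = 0.1010 − 0.012 = 0.0890.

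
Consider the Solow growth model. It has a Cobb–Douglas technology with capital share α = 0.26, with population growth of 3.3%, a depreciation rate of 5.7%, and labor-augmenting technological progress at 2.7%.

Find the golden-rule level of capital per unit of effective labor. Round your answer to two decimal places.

The golden rule sets f'(k) = n + g + δ, i.e. α·k^(α−1) = n + g + δ.
So k^(1−α) = α / (n + g + δ) = 0.26 / 0.117 = 2.2222.
k_gold = 2.2222^(1/0.74) ≈ 2.9419

k_gold ≈ 2.94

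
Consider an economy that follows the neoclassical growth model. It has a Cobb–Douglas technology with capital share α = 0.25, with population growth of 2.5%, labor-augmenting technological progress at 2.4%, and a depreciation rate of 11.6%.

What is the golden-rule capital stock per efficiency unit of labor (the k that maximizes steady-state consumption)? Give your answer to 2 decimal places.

k_gold ≈ 1.74

The golden rule sets f'(k) = n + g + δ, i.e. α·k^(α−1) = n + g + δ.
So k^(1−α) = α / (n + g + δ) = 0.25 / 0.165 = 1.5152.
k_gold = 1.5152^(1/0.75) ≈ 1.7403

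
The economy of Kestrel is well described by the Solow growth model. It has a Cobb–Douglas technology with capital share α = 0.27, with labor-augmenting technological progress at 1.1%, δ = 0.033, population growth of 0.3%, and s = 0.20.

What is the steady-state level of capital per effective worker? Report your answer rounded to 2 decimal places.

k* ≈ 7.27

At the steady state, Δk = 0, so s·k^α = (n + g + δ)·k.
Rearranging, k^(1−α) = s / (n + g + δ).
k^0.73 = 0.20 / (0.003 + 0.011 + 0.033) = 0.20 / 0.047 = 4.2553
k* = 4.2553^(1/0.73) ≈ 7.2702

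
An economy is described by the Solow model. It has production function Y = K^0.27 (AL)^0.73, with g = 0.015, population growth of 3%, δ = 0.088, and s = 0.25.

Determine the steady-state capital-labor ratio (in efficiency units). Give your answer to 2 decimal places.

k* = 2.37

At the steady state, Δk = 0, so s·k^α = (n + g + δ)·k.
Dividing both sides by k: k^(1−α) = s / (n + g + δ).
k^0.73 = 0.25 / (0.030 + 0.015 + 0.088) = 0.25 / 0.133 = 1.8797
k* = 1.8797^(1/0.73) ≈ 2.3739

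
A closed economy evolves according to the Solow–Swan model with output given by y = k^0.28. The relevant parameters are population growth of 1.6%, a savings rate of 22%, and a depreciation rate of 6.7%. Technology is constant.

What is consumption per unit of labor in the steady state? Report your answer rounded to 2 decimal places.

In steady state, investment equals break-even investment: s·k^α = (n + δ)·k.
Dividing both sides by k: k^(1−α) = s / (n + δ).
k^0.72 = 0.22 / (0.016 + 0.067) = 0.22 / 0.083 = 2.6506
k* = 2.6506^(1/0.72) ≈ 3.8724
y* = (k*)^α = 3.8724^0.28 ≈ 1.4609
c* = (1 − s)·y* = (1 − 0.22) × 1.4609 ≈ 1.1395

c* ≈ 1.14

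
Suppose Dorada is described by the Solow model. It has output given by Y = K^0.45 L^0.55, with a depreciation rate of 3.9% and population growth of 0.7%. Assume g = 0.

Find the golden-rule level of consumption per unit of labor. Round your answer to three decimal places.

c_gold ≈ 3.554

At the golden rule, f'(k) = n + δ, so α·k^(α−1) = n + δ and k_gold = (α/(n + δ))^(1/(1−α)).
k_gold = (0.45/0.046)^(1/0.55) = 9.7826^1.8182 ≈ 63.2185
c_gold = f(k_gold) − (n + δ)·k_gold = 6.4622 − 0.046×63.2185 ≈ 3.5541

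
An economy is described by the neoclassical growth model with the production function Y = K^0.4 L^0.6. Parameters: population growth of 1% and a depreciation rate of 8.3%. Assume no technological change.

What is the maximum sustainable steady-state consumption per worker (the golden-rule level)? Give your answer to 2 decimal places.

At the golden rule, f'(k) = n + δ, so α·k^(α−1) = n + δ and k_gold = (α/(n + δ))^(1/(1−α)).
k_gold = (0.4/0.093)^(1/0.6) = 4.3011^1.6667 ≈ 11.3759
c_gold = f(k_gold) − (n + δ)·k_gold = 2.6448 − 0.093×11.3759 ≈ 1.5868

c_gold ≈ 1.59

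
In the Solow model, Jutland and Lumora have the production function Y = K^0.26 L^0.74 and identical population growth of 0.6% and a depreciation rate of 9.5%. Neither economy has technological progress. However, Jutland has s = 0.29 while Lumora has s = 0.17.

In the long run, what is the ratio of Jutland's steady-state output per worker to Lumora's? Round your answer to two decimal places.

Steady-state y* = [s/(n + δ)]^(α/(1−α)), so the ratio is [ (s_J/(n + δ)_J) / (s_L/(n + δ)_L) ]^0.3514.
s_J/(n + δ)_J = 0.29/0.101 = 2.8713; s_L/(n + δ)_L = 0.17/0.101 = 1.6832.
Ratio = (2.8713/1.6832)^0.3514 = 1.7059^0.3514 ≈ 1.2064

ratio ≈ 1.21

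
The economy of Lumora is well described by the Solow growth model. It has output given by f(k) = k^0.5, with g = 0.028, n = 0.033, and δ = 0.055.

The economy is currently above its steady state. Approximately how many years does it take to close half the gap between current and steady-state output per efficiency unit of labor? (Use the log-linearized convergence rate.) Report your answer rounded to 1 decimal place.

Near the steady state the convergence rate is λ = (1 − α)(n + g + δ).
λ = (1 − 0.5) × 0.116 = 0.5 × 0.116 = 0.0580
Half-life = ln 2 / λ = 0.6931 / 0.0580 ≈ 11.95 years

about 12.0 years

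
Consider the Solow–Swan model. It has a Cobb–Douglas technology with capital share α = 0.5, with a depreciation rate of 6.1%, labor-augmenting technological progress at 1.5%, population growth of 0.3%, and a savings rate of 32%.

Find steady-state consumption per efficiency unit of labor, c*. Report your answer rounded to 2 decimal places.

c* = 2.75

Steady state requires s·f(k) = (n + g + δ)·k, i.e. s·k^α = (n + g + δ)·k.
Dividing both sides by k: k^(1−α) = s / (n + g + δ).
k^0.5 = 0.32 / (0.003 + 0.015 + 0.061) = 0.32 / 0.079 = 4.0506
k* = 4.0506^(1/0.5) ≈ 16.4074
y* = (k*)^α = 16.4074^0.5 ≈ 4.0506
c* = (1 − s)·y* = (1 − 0.32) × 4.0506 ≈ 2.7544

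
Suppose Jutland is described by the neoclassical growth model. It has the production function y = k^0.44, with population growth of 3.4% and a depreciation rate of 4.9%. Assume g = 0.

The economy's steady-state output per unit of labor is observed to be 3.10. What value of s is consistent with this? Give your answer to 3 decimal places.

s ≈ 0.350

Steady state requires s·f(k) = (n + δ)·k, i.e. s·k^α = (n + δ)·k.
Since y* = [s/(n + δ)]^(α/(1−α)), we have s/(n + δ) = (y*)^((1−α)/α) = 3.10^1.2727 = 4.2204.
Therefore s = 4.2204 × (n + δ) = 4.2204 × 0.083 = 0.3503.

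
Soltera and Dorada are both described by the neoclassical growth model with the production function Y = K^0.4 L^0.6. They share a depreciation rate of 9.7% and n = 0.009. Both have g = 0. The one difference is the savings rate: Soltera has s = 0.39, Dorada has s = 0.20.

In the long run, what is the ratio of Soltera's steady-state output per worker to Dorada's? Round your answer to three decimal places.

Steady-state y* = [s/(n + δ)]^(α/(1−α)), so the ratio is [ (s_S/(n + δ)_S) / (s_D/(n + δ)_D) ]^0.6667.
s_S/(n + δ)_S = 0.39/0.106 = 3.6792; s_D/(n + δ)_D = 0.20/0.106 = 1.8868.
Ratio = (3.6792/1.8868)^0.6667 = 1.9500^0.6667 ≈ 1.5609

ratio ≈ 1.561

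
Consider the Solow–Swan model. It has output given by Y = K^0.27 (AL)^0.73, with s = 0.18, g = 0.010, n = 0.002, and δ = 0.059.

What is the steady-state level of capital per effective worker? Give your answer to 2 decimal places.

k* ≈ 3.58

In steady state, investment equals break-even investment: s·k^α = (n + g + δ)·k.
Dividing both sides by k: k^(1−α) = s / (n + g + δ).
k^0.73 = 0.18 / (0.002 + 0.010 + 0.059) = 0.18 / 0.071 = 2.5352
k* = 2.5352^(1/0.73) ≈ 3.5764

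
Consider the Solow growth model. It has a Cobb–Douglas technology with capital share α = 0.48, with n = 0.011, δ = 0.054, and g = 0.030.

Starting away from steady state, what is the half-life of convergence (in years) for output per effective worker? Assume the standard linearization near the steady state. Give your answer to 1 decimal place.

Near the steady state the convergence rate is λ = (1 − α)(n + g + δ).
λ = (1 − 0.48) × 0.095 = 0.52 × 0.095 = 0.0494
Half-life = ln 2 / λ = 0.6931 / 0.0494 ≈ 14.03 years

about 14.0 years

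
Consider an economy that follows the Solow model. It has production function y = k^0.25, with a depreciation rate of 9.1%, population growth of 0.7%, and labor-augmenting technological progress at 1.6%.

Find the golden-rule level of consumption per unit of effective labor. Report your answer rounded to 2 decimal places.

c_gold ≈ 0.97

At the golden rule, f'(k) = n + g + δ, so α·k^(α−1) = n + g + δ and k_gold = (α/(n + g + δ))^(1/(1−α)).
k_gold = (0.25/0.114)^(1/0.75) = 2.1930^1.3333 ≈ 2.8491
c_gold = f(k_gold) − (n + g + δ)·k_gold = 1.2992 − 0.114×2.8491 ≈ 0.9744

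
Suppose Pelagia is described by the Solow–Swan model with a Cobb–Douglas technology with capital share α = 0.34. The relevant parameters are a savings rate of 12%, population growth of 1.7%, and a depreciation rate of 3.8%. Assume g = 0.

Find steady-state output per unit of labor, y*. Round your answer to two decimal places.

Steady state requires s·f(k) = (n + δ)·k, i.e. s·k^α = (n + δ)·k.
Rearranging, k^(1−α) = s / (n + δ).
k^0.66 = 0.12 / (0.017 + 0.038) = 0.12 / 0.055 = 2.1818
k* = 2.1818^(1/0.66) ≈ 3.2610
y* = (k*)^α = 3.2610^0.34 ≈ 1.4946

y* = 1.49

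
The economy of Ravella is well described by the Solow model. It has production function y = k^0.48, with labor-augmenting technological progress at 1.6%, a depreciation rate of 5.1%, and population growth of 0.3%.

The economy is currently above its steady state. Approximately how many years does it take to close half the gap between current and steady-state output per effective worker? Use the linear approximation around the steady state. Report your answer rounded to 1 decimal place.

Near the steady state the convergence rate is λ = (1 − α)(n + g + δ).
λ = (1 − 0.48) × 0.070 = 0.52 × 0.070 = 0.0364
Half-life = ln 2 / λ = 0.6931 / 0.0364 ≈ 19.04 years

half-life ≈ 19.0 years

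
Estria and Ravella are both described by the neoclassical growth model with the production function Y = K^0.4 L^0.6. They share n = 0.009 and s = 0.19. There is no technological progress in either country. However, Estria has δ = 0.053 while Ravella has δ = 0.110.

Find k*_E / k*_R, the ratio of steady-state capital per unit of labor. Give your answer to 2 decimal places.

k*_E / k*_R ≈ 2.96

Steady-state k* = [s/(n + δ)]^(1/(1−α)), so the ratio is [ (s_E/(n + δ)_E) / (s_R/(n + δ)_R) ]^1.6667.
s_E/(n + δ)_E = 0.19/0.062 = 3.0645; s_R/(n + δ)_R = 0.19/0.119 = 1.5966.
Ratio = (3.0645/1.5966)^1.6667 = 1.9194^1.6667 ≈ 2.9645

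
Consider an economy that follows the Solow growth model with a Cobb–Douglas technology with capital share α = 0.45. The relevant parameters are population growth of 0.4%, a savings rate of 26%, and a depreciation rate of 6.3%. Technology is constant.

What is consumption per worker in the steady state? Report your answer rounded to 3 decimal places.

c* = 2.244

In steady state, investment equals break-even investment: s·k^α = (n + δ)·k.
Rearranging, k^(1−α) = s / (n + δ).
k^0.55 = 0.26 / (0.004 + 0.063) = 0.26 / 0.067 = 3.8806
k* = 3.8806^(1/0.55) ≈ 11.7686
y* = (k*)^α = 11.7686^0.45 ≈ 3.0327
c* = (1 − s)·y* = (1 − 0.26) × 3.0327 ≈ 2.2442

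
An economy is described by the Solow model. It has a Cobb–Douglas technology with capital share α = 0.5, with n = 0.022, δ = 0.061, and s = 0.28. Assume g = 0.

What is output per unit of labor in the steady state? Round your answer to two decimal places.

y* = 3.37

At the steady state, Δk = 0, so s·k^α = (n + δ)·k.
Rearranging, k^(1−α) = s / (n + δ).
k^0.5 = 0.28 / (0.022 + 0.061) = 0.28 / 0.083 = 3.3735
k* = 3.3735^(1/0.5) ≈ 11.3805
y* = (k*)^α = 11.3805^0.5 ≈ 3.3735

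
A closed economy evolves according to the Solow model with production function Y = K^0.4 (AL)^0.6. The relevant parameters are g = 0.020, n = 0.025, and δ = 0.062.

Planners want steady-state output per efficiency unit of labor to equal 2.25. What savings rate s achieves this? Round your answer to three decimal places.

s ≈ 0.361

At the steady state, Δk = 0, so s·k^α = (n + g + δ)·k.
Since y* = [s/(n + g + δ)]^(α/(1−α)), we have s/(n + g + δ) = (y*)^((1−α)/α) = 2.25^1.5 = 3.3750.
Therefore s = 3.3750 × (n + g + δ) = 3.3750 × 0.107 = 0.3611.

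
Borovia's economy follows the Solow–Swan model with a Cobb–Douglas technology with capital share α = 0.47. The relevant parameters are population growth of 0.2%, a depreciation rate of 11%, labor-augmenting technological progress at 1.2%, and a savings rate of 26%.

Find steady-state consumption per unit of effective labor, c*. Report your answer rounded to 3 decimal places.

c* ≈ 1.427

Steady state requires s·f(k) = (n + g + δ)·k, i.e. s·k^α = (n + g + δ)·k.
Dividing both sides by k: k^(1−α) = s / (n + g + δ).
k^0.53 = 0.26 / (0.002 + 0.012 + 0.110) = 0.26 / 0.124 = 2.0968
k* = 2.0968^(1/0.53) ≈ 4.0431
y* = (k*)^α = 4.0431^0.47 ≈ 1.9282
c* = (1 − s)·y* = (1 − 0.26) × 1.9282 ≈ 1.4269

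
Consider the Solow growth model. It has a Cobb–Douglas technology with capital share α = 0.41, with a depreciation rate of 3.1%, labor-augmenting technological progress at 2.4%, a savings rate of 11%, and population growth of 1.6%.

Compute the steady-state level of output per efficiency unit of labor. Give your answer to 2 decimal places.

y* ≈ 1.36

Steady state requires s·f(k) = (n + g + δ)·k, i.e. s·k^α = (n + g + δ)·k.
Rearranging, k^(1−α) = s / (n + g + δ).
k^0.59 = 0.11 / (0.016 + 0.024 + 0.031) = 0.11 / 0.071 = 1.5493
k* = 1.5493^(1/0.59) ≈ 2.1002
y* = (k*)^α = 2.1002^0.41 ≈ 1.3556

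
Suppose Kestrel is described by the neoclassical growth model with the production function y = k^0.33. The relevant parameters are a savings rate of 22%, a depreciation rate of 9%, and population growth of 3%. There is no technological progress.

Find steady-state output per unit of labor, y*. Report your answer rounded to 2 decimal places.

y* ≈ 1.35

In steady state, investment equals break-even investment: s·k^α = (n + δ)·k.
Rearranging, k^(1−α) = s / (n + δ).
k^0.67 = 0.22 / (0.030 + 0.090) = 0.22 / 0.120 = 1.8333
k* = 1.8333^(1/0.67) ≈ 2.4711
y* = (k*)^α = 2.4711^0.33 ≈ 1.3479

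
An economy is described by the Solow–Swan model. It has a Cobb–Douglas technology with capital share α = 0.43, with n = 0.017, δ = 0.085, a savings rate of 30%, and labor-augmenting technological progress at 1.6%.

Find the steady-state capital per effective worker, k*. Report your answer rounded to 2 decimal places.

Steady state requires s·f(k) = (n + g + δ)·k, i.e. s·k^α = (n + g + δ)·k.
Rearranging, k^(1−α) = s / (n + g + δ).
k^0.57 = 0.30 / (0.017 + 0.016 + 0.085) = 0.30 / 0.118 = 2.5424
k* = 2.5424^(1/0.57) ≈ 5.1399

k* = 5.14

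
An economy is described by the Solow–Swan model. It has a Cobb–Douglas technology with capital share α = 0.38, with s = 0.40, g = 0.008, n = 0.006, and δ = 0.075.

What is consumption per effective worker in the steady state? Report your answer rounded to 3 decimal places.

c* ≈ 1.507

In steady state, investment equals break-even investment: s·k^α = (n + g + δ)·k.
Dividing both sides by k: k^(1−α) = s / (n + g + δ).
k^0.62 = 0.40 / (0.006 + 0.008 + 0.075) = 0.40 / 0.089 = 4.4944
k* = 4.4944^(1/0.62) ≈ 11.2901
y* = (k*)^α = 11.2901^0.38 ≈ 2.5120
c* = (1 − s)·y* = (1 − 0.40) × 2.5120 ≈ 1.5072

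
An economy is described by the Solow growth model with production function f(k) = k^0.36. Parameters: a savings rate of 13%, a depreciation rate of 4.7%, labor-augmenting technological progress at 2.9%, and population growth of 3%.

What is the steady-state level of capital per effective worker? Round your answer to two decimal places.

k* ≈ 1.38

In steady state, investment equals break-even investment: s·k^α = (n + g + δ)·k.
Rearranging, k^(1−α) = s / (n + g + δ).
k^0.64 = 0.13 / (0.030 + 0.029 + 0.047) = 0.13 / 0.106 = 1.2264
k* = 1.2264^(1/0.64) ≈ 1.3756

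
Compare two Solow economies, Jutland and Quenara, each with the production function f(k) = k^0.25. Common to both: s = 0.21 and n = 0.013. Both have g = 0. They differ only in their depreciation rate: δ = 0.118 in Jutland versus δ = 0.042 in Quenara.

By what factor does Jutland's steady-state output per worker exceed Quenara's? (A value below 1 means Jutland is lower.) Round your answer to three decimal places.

Steady-state y* = [s/(n + δ)]^(α/(1−α)), so the ratio is [ (s_J/(n + δ)_J) / (s_Q/(n + δ)_Q) ]^0.3333.
s_J/(n + δ)_J = 0.21/0.131 = 1.6031; s_Q/(n + δ)_Q = 0.21/0.055 = 3.8182.
Ratio = (1.6031/3.8182)^0.3333 = 0.4199^0.3333 ≈ 0.7488

ratio ≈ 0.749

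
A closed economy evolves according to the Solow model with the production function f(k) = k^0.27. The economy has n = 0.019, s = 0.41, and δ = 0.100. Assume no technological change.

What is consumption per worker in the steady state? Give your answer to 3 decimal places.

In steady state, investment equals break-even investment: s·k^α = (n + δ)·k.
Dividing both sides by k: k^(1−α) = s / (n + δ).
k^0.73 = 0.41 / (0.019 + 0.100) = 0.41 / 0.119 = 3.4454
k* = 3.4454^(1/0.73) ≈ 5.4443
y* = (k*)^α = 5.4443^0.27 ≈ 1.5802
c* = (1 − s)·y* = (1 − 0.41) × 1.5802 ≈ 0.9323

c* = 0.932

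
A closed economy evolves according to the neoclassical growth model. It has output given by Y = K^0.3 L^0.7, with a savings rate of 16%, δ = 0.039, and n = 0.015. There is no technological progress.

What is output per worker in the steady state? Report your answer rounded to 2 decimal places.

Steady state requires s·f(k) = (n + δ)·k, i.e. s·k^α = (n + δ)·k.
Rearranging, k^(1−α) = s / (n + δ).
k^0.7 = 0.16 / (0.015 + 0.039) = 0.16 / 0.054 = 2.9630
k* = 2.9630^(1/0.7) ≈ 4.7196
y* = (k*)^α = 4.7196^0.3 ≈ 1.5928

y* = 1.59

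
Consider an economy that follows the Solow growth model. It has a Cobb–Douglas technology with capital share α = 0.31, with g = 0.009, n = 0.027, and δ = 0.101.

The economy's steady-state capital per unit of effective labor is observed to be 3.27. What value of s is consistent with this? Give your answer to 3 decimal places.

s ≈ 0.310

Steady state requires s·f(k) = (n + g + δ)·k, i.e. s·k^α = (n + g + δ)·k.
So s / (n + g + δ) = (k*)^(1−α) = 3.27^0.69 = 2.2648.
Therefore s = 2.2648 × (n + g + δ) = 2.2648 × 0.137 = 0.3103.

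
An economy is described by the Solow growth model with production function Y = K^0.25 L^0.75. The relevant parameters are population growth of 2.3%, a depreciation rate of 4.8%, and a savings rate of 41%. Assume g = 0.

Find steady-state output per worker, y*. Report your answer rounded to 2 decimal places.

At the steady state, Δk = 0, so s·k^α = (n + δ)·k.
Dividing both sides by k: k^(1−α) = s / (n + δ).
k^0.75 = 0.41 / (0.023 + 0.048) = 0.41 / 0.071 = 5.7746
k* = 5.7746^(1/0.75) ≈ 10.3601
y* = (k*)^α = 10.3601^0.25 ≈ 1.7941

y* = 1.79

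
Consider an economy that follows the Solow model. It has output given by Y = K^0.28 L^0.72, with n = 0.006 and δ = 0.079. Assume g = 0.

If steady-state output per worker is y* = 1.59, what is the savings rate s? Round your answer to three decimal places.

s ≈ 0.280

Steady state requires s·f(k) = (n + δ)·k, i.e. s·k^α = (n + δ)·k.
Since y* = [s/(n + δ)]^(α/(1−α)), we have s/(n + δ) = (y*)^((1−α)/α) = 1.59^2.5714 = 3.2951.
Therefore s = 3.2951 × (n + δ) = 3.2951 × 0.085 = 0.2801.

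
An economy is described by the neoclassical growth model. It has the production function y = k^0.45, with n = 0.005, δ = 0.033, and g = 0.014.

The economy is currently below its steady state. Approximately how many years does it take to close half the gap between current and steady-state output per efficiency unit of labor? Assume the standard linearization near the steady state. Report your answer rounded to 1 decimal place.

Near the steady state the convergence rate is λ = (1 − α)(n + g + δ).
λ = (1 − 0.45) × 0.052 = 0.55 × 0.052 = 0.0286
Half-life = ln 2 / λ = 0.6931 / 0.0286 ≈ 24.23 years

half-life ≈ 24.2 years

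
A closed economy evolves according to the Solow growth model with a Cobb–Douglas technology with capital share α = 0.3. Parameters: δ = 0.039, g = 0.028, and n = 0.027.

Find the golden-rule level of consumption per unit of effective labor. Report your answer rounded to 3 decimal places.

At the golden rule, f'(k) = n + g + δ, so α·k^(α−1) = n + g + δ and k_gold = (α/(n + g + δ))^(1/(1−α)).
k_gold = (0.3/0.094)^(1/0.7) = 3.1915^1.4286 ≈ 5.2482
c_gold = f(k_gold) − (n + g + δ)·k_gold = 1.6444 − 0.094×5.2482 ≈ 1.1511

c_gold ≈ 1.151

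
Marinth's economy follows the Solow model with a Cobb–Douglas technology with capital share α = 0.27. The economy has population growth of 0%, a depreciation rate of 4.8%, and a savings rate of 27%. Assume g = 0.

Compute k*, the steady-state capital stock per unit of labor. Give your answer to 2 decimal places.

At the steady state, Δk = 0, so s·k^α = (n + δ)·k.
Rearranging, k^(1−α) = s / (n + δ).
k^0.73 = 0.27 / (0.000 + 0.048) = 0.27 / 0.048 = 5.6250
k* = 5.6250^(1/0.73) ≈ 10.6553

k* ≈ 10.66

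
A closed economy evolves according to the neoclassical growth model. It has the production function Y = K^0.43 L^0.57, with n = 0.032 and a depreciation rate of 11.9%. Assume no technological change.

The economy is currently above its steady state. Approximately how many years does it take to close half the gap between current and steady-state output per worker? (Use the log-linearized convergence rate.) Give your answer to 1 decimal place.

Near the steady state the convergence rate is λ = (1 − α)(n + δ).
λ = (1 − 0.43) × 0.151 = 0.57 × 0.151 = 0.08607
Half-life = ln 2 / λ = 0.6931 / 0.08607 ≈ 8.05 years

t_½ ≈ 8.1 years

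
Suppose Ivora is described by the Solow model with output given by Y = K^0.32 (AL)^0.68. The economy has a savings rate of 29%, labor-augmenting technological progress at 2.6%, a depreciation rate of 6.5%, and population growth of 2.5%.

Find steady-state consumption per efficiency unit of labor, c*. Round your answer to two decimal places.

c* = 1.09

In steady state, investment equals break-even investment: s·k^α = (n + g + δ)·k.
Dividing both sides by k: k^(1−α) = s / (n + g + δ).
k^0.68 = 0.29 / (0.025 + 0.026 + 0.065) = 0.29 / 0.116 = 2.5000
k* = 2.5000^(1/0.68) ≈ 3.8477
y* = (k*)^α = 3.8477^0.32 ≈ 1.5391
c* = (1 − s)·y* = (1 − 0.29) × 1.5391 ≈ 1.0928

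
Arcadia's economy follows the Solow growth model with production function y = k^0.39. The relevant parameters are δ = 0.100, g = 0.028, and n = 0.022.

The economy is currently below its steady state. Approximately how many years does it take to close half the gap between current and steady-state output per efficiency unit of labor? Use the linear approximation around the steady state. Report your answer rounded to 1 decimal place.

Near the steady state the convergence rate is λ = (1 − α)(n + g + δ).
λ = (1 − 0.39) × 0.150 = 0.61 × 0.150 = 0.0915
Half-life = ln 2 / λ = 0.6931 / 0.0915 ≈ 7.57 years

about 7.6 years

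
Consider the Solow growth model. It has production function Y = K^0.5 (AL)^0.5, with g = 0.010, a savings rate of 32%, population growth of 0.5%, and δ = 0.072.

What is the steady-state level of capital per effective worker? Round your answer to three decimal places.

k* ≈ 13.529

Steady state requires s·f(k) = (n + g + δ)·k, i.e. s·k^α = (n + g + δ)·k.
Dividing both sides by k: k^(1−α) = s / (n + g + δ).
k^0.5 = 0.32 / (0.005 + 0.010 + 0.072) = 0.32 / 0.087 = 3.6782
k* = 3.6782^(1/0.5) ≈ 13.5292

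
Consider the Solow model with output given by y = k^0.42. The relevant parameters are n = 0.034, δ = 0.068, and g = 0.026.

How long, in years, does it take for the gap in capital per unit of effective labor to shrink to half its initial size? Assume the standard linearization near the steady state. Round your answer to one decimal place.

Near the steady state the convergence rate is λ = (1 − α)(n + g + δ).
λ = (1 − 0.42) × 0.128 = 0.58 × 0.128 = 0.07424
Half-life = ln 2 / λ = 0.6931 / 0.07424 ≈ 9.34 years

t_½ ≈ 9.3 years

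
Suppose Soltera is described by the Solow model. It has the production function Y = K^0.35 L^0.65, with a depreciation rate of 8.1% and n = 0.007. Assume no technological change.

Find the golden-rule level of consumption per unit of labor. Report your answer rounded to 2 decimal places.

At the golden rule, f'(k) = n + δ, so α·k^(α−1) = n + δ and k_gold = (α/(n + δ))^(1/(1−α)).
k_gold = (0.35/0.088)^(1/0.65) = 3.9773^1.5385 ≈ 8.3650
c_gold = f(k_gold) − (n + δ)·k_gold = 2.1031 − 0.088×8.3650 ≈ 1.3670

c_gold ≈ 1.37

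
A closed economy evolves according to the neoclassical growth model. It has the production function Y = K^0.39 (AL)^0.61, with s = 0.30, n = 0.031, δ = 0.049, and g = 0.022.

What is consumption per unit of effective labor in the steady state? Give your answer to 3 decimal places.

Steady state requires s·f(k) = (n + g + δ)·k, i.e. s·k^α = (n + g + δ)·k.
Dividing both sides by k: k^(1−α) = s / (n + g + δ).
k^0.61 = 0.30 / (0.031 + 0.022 + 0.049) = 0.30 / 0.102 = 2.9412
k* = 2.9412^(1/0.61) ≈ 5.8624
y* = (k*)^α = 5.8624^0.39 ≈ 1.9932
c* = (1 − s)·y* = (1 − 0.30) × 1.9932 ≈ 1.3952

c* = 1.395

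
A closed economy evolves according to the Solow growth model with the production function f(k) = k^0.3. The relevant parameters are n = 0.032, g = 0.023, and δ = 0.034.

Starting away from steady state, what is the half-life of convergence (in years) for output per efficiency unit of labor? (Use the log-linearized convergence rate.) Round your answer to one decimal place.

about 11.1 years

Near the steady state the convergence rate is λ = (1 − α)(n + g + δ).
λ = (1 − 0.3) × 0.089 = 0.7 × 0.089 = 0.0623
Half-life = ln 2 / λ = 0.6931 / 0.0623 ≈ 11.13 years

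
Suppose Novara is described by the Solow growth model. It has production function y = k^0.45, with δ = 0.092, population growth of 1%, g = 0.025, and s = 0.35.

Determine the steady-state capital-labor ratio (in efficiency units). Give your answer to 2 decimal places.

In steady state, investment equals break-even investment: s·k^α = (n + g + δ)·k.
Rearranging, k^(1−α) = s / (n + g + δ).
k^0.55 = 0.35 / (0.010 + 0.025 + 0.092) = 0.35 / 0.127 = 2.7559
k* = 2.7559^(1/0.55) ≈ 6.3165

k* ≈ 6.32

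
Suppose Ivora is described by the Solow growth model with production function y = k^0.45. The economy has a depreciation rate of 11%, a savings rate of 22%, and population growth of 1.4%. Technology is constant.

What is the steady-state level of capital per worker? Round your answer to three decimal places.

In steady state, investment equals break-even investment: s·k^α = (n + δ)·k.
Rearranging, k^(1−α) = s / (n + δ).
k^0.55 = 0.22 / (0.014 + 0.110) = 0.22 / 0.124 = 1.7742
k* = 1.7742^(1/0.55) ≈ 2.8362

k* ≈ 2.836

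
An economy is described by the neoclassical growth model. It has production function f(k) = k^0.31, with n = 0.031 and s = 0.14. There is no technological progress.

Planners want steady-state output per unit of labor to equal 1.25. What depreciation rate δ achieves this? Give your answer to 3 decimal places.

δ ≈ 0.054

At the steady state, Δk = 0, so s·k^α = (n + δ)·k.
Since y* = [s/(n + δ)]^(α/(1−α)), we have s/(n + δ) = (y*)^((1−α)/α) = 1.25^2.2258 = 1.6432.
Therefore n + δ = s / 1.6432 = 0.14 / 1.6432 = 0.0852, so δ = 0.0852 − 0.031 = 0.0542.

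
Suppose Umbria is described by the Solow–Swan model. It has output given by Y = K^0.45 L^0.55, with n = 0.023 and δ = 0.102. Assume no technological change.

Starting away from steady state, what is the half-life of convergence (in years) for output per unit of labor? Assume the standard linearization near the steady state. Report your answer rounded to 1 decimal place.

Near the steady state the convergence rate is λ = (1 − α)(n + δ).
λ = (1 − 0.45) × 0.125 = 0.55 × 0.125 = 0.06875
Half-life = ln 2 / λ = 0.6931 / 0.06875 ≈ 10.08 years

half-life ≈ 10.1 years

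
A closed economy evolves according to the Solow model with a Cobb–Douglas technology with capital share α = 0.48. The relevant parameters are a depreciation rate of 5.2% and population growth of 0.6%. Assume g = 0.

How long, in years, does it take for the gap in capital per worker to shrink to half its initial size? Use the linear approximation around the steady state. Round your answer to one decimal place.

Near the steady state the convergence rate is λ = (1 − α)(n + δ).
λ = (1 − 0.48) × 0.058 = 0.52 × 0.058 = 0.03016
Half-life = ln 2 / λ = 0.6931 / 0.03016 ≈ 22.98 years

t_½ ≈ 23.0 years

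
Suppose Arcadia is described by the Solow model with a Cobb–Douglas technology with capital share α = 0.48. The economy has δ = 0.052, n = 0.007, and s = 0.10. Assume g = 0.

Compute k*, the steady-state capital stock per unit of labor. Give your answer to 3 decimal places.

k* = 2.758

Steady state requires s·f(k) = (n + δ)·k, i.e. s·k^α = (n + δ)·k.
Dividing both sides by k: k^(1−α) = s / (n + δ).
k^0.52 = 0.10 / (0.007 + 0.052) = 0.10 / 0.059 = 1.6949
k* = 1.6949^(1/0.52) ≈ 2.7584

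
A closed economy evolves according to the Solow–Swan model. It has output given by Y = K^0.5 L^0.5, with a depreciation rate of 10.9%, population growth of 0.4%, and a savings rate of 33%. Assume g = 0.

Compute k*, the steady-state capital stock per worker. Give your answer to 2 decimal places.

k* ≈ 8.53

At the steady state, Δk = 0, so s·k^α = (n + δ)·k.
Rearranging, k^(1−α) = s / (n + δ).
k^0.5 = 0.33 / (0.004 + 0.109) = 0.33 / 0.113 = 2.9204
k* = 2.9204^(1/0.5) ≈ 8.5287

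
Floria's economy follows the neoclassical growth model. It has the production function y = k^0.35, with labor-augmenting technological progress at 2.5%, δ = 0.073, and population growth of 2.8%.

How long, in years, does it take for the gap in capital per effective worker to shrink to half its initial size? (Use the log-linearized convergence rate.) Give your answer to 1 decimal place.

Near the steady state the convergence rate is λ = (1 − α)(n + g + δ).
λ = (1 − 0.35) × 0.126 = 0.65 × 0.126 = 0.0819
Half-life = ln 2 / λ = 0.6931 / 0.0819 ≈ 8.46 years

about 8.5 years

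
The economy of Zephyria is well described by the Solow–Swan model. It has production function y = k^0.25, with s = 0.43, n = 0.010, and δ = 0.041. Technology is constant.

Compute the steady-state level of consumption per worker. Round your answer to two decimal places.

c* = 1.16

Steady state requires s·f(k) = (n + δ)·k, i.e. s·k^α = (n + δ)·k.
Dividing both sides by k: k^(1−α) = s / (n + δ).
k^0.75 = 0.43 / (0.010 + 0.041) = 0.43 / 0.051 = 8.4314
k* = 8.4314^(1/0.75) ≈ 17.1606
y* = (k*)^α = 17.1606^0.25 ≈ 2.0353
c* = (1 − s)·y* = (1 − 0.43) × 2.0353 ≈ 1.1601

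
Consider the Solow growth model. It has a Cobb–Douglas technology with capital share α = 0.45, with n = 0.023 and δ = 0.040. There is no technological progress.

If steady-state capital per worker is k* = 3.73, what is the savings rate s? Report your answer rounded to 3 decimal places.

Steady state requires s·f(k) = (n + δ)·k, i.e. s·k^α = (n + δ)·k.
So s / (n + δ) = (k*)^(1−α) = 3.73^0.55 = 2.0627.
Therefore s = 2.0627 × (n + δ) = 2.0627 × 0.063 = 0.1300.

s ≈ 0.130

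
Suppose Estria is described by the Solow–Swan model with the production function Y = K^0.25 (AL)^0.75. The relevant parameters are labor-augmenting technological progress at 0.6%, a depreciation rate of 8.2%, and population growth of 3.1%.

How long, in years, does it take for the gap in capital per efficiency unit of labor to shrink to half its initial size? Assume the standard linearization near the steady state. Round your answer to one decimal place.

Near the steady state the convergence rate is λ = (1 − α)(n + g + δ).
λ = (1 − 0.25) × 0.119 = 0.75 × 0.119 = 0.08925
Half-life = ln 2 / λ = 0.6931 / 0.08925 ≈ 7.77 years

about 7.8 years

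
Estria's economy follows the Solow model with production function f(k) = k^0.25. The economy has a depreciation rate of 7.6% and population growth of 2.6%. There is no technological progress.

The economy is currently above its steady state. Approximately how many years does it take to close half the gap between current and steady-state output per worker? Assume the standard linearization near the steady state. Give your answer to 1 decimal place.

about 9.1 years

Near the steady state the convergence rate is λ = (1 − α)(n + δ).
λ = (1 − 0.25) × 0.102 = 0.75 × 0.102 = 0.0765
Half-life = ln 2 / λ = 0.6931 / 0.0765 ≈ 9.06 years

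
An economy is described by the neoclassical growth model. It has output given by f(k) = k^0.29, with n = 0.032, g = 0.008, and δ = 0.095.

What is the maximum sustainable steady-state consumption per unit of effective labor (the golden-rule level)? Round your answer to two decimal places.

At the golden rule, f'(k) = n + g + δ, so α·k^(α−1) = n + g + δ and k_gold = (α/(n + g + δ))^(1/(1−α)).
k_gold = (0.29/0.135)^(1/0.71) = 2.1481^1.4085 ≈ 2.9356
c_gold = f(k_gold) − (n + g + δ)·k_gold = 1.3666 − 0.135×2.9356 ≈ 0.9703

c_gold ≈ 0.97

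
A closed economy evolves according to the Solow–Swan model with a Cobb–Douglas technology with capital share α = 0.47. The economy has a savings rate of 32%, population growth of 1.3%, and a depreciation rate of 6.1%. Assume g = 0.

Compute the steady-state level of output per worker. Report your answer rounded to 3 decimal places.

At the steady state, Δk = 0, so s·k^α = (n + δ)·k.
Dividing both sides by k: k^(1−α) = s / (n + δ).
k^0.53 = 0.32 / (0.013 + 0.061) = 0.32 / 0.074 = 4.3243
k* = 4.3243^(1/0.53) ≈ 15.8431
y* = (k*)^α = 15.8431^0.47 ≈ 3.6637

y* ≈ 3.664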